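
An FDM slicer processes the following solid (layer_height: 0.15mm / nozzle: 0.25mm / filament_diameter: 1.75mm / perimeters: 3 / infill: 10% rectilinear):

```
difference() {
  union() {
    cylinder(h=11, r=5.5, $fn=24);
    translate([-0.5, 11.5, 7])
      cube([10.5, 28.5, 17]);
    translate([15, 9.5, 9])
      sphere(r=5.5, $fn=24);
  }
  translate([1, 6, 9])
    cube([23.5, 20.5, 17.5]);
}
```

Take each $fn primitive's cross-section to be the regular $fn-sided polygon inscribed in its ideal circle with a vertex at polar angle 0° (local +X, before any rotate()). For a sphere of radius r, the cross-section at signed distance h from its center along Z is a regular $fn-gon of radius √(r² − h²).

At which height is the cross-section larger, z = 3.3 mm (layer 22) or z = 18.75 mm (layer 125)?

Layer 22 (z = 3.3): the cylinder: section is a regular 24-gon, circumradius r=5.5 (area = (24/2)·5.500²·sin(360°/24) = 93.95 mm²); the cube at (-0.5, 11.5) does not reach this height (z outside [7, 24]); the sphere at (15, 9.5) does not reach this height (|z−center|=5.700 > r=5.5); Combining (union): only the r=5.5 cylinder is present, so the union is just that shape — area = 93.95 mm²; the cube at (1, 6) is absent (z outside [9, 26.5]); Subtracting the remaining from the first: none of the subtracted shapes is present at this height, so that combined region is unchanged — area = 93.95 mm². So its area = 93.95 mm². Layer 125 (z = 18.75): the cylinder is absent (z outside [0, 11]); the 10.5×28.5 cube at (-0.5, 11.5) contributes its full rectangle (area 299.25 mm²); the sphere at (15, 9.5) does not reach this height (|z−center|=9.750 > r=5.5); Combining (union): only the 10.5×28.5 cube at (-0.5, 11.5) is present, so the union is just that shape — area = 299.25 mm²; the cube at (1, 6) (footprint 23.5×20.5) is included at this height (area 481.75 mm²); Subtracting the remaining from the first: starting from the result so far (299.25 mm²), the 23.5×20.5 cube at (1, 6) partially overlaps it — only the 135.00 mm² overlap (of its 481.75 mm²) is removed, clipping the outline — area = 164.25 mm². So its area = 164.25 mm². Layer 125 is larger (164.25 vs 93.95 mm²).

layer 125 (z = 18.75 mm)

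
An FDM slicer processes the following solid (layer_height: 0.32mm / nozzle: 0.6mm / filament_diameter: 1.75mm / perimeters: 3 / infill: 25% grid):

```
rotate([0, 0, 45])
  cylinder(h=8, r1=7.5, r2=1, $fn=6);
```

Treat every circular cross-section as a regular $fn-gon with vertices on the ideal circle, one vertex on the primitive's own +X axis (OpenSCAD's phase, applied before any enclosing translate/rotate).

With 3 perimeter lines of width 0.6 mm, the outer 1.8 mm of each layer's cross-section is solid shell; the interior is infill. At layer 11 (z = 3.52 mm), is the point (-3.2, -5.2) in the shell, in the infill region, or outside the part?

outside

At z = 3.52 mm: the cone (r1=7.5→r2=1) has section circumradius 4.640 here — a regular 6-gon; (whole slice rotated 45° about Z — lengths, areas and connectivity unchanged). Overall, the cross-section is a single solid region. Undo the 45° rotation: the query point maps to (-5.940, -1.414) in the un-rotated model frame. The nearest boundary edge runs (-4.64, 0.00)→(-2.32, -4.02); distance from the point to it = 1.83 mm. The point is not inside any of the regions above, so it lies outside the cross-section (1.83 mm from the nearest boundary).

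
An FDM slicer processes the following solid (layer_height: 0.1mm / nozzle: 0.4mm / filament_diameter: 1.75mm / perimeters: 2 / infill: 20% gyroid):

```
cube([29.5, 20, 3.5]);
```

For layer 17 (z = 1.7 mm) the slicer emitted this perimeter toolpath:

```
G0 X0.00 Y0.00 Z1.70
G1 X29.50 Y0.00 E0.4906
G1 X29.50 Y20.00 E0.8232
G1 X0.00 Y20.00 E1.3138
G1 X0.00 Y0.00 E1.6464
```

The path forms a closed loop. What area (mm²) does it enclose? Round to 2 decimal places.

Apply the shoelace formula to the sequence of (X, Y) vertices; enclosed area = 590.00 mm².

590.00 mm²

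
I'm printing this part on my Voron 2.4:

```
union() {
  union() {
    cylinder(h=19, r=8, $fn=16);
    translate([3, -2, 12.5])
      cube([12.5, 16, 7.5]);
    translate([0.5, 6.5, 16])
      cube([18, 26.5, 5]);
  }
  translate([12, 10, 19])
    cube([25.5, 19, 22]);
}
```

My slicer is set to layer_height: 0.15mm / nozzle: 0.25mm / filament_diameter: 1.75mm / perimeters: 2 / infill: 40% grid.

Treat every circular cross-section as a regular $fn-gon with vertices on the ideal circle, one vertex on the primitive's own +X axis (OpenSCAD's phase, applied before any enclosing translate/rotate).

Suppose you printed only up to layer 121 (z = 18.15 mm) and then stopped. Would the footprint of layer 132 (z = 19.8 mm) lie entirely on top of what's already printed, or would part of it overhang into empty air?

Compare the two slices. At z = 18.15: the r=8 cylinder contributes a regular 16-gon of circumradius 8 (area = (16/2)·8.000²·sin(360°/16) = 195.93 mm²); the 12.5×16 cube at (3, -2) contributes its full rectangle (area 200.00 mm²); the cube at (0.5, 6.5) (footprint 18×26.5) is included at this height (area 477.00 mm²); Combining (union): the regions partially overlap — summed areas 872.93 mm² minus the doubly-counted overlap 132.11 mm² gives 740.82 mm² — area = 740.82 mm²; the cube at (12, 10) does not reach this height (z outside [19, 41]); Combining (union): only the result so far is present, so the union is just that shape — area = 740.82 mm². At z = 19.8: the cylinder does not reach this height (z outside [0, 19]); the cube at (3, -2) is present — its section is the full 12.5×16 rectangle (area 200.00 mm²); the cube at (0.5, 6.5) is present — its section is the full 18×26.5 rectangle (area 477.00 mm²); Merging all regions: the regions partially overlap — summed areas 677.00 mm² minus the doubly-counted overlap 93.75 mm² gives 583.25 mm² — area = 583.25 mm²; the 25.5×19 cube at (12, 10) contributes its full rectangle (area 484.50 mm²); Combining (union): the regions partially overlap — summed areas 1067.75 mm² minus the doubly-counted overlap 123.50 mm² gives 944.25 mm² — area = 944.25 mm². Checking containment: at z = 19.8 the cross-section extends beyond the z = 18.15 cross-section by about 361.00 mm².

part overhangs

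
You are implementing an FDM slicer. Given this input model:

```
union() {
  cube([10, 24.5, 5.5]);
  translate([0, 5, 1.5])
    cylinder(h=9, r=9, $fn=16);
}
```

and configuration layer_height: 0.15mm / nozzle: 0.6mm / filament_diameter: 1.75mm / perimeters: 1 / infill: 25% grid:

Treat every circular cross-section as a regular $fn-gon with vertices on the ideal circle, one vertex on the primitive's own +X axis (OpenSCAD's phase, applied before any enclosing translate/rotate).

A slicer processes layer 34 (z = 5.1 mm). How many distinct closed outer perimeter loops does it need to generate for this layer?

At z = 5.1 mm: the 10×24.5 cube contributes its full rectangle; the r=9 cylinder at (0, 5) contributes a regular 16-gon of circumradius 9; Combining (union): the regions partially overlap (shared area 103.94 mm²), so overlapping operands fuse into one piece — 1 connected region. The result has 1 disconnected region.

1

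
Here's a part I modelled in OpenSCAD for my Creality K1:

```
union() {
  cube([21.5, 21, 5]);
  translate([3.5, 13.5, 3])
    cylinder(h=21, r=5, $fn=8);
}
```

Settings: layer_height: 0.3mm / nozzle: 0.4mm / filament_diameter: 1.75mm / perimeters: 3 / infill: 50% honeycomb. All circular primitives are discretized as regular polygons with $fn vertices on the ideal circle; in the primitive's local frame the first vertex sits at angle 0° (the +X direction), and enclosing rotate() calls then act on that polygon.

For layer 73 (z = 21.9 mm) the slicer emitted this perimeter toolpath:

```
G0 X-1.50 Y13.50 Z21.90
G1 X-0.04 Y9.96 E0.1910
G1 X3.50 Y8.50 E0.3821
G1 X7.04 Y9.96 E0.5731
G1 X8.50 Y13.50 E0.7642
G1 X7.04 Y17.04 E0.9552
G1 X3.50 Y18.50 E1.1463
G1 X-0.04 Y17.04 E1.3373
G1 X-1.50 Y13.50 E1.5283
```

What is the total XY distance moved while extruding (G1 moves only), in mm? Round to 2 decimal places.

Sum the Euclidean lengths of each G1 segment: total = 30.63 mm.

30.63 mm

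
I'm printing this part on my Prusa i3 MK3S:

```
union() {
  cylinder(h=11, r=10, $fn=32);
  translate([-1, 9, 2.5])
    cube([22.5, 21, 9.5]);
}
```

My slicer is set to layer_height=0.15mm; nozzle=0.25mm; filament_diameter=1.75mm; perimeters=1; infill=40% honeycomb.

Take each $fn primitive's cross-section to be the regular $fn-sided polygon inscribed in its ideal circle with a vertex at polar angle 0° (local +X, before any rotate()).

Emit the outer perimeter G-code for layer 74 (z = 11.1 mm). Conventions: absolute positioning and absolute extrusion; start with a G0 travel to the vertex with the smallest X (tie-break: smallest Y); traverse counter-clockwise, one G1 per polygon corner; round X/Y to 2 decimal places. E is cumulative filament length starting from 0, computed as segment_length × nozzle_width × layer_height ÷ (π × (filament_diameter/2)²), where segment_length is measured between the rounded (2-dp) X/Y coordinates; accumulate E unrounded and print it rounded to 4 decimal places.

G0 X-1.00 Y9.00 Z11.10
G1 X21.50 Y9.00 E0.3508
G1 X21.50 Y30.00 E0.6782
G1 X-1.00 Y30.00 E1.0290
G1 X-1.00 Y9.00 E1.3564

At z = 11.1 mm: the cylinder is absent (z outside [0, 11]); the cube at (-1, 9) is present — its section is the full 22.5×21 rectangle; Taking the union: only the 22.5×21 cube at (-1, 9) is present, so the union is just that shape — 1 connected region. The outline is a single polygon with 4 vertices. Extrusion per mm of travel: 0.25 × 0.15 / (π × 0.875²) = 0.015591. Accumulating E over each segment gives final E = 1.3564.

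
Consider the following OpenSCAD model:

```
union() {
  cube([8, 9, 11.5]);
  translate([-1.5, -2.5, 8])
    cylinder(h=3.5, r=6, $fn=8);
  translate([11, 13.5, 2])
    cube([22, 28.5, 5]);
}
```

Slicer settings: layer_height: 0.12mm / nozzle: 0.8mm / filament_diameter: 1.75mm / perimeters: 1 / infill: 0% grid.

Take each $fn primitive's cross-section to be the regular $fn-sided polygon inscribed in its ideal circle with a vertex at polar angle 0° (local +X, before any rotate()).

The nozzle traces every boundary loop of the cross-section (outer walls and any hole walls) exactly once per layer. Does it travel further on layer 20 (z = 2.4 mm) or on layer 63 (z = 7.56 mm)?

Layer 20 (z = 2.4): the 8×9 cube contributes its full rectangle (perimeter 34.00 mm); the cylinder at (-1.5, -2.5) is not intersected at this z (z outside [8, 11.5]); the cube at (11, 13.5) is present — its section is the full 22×28.5 rectangle (perimeter 101.00 mm); Combining (union): the 2 present regions are separate (no shared area or edge), so areas and boundary lengths simply add and each stays a separate island — boundary = 135.00 mm. So its perimeter = 135.00 mm. Layer 63 (z = 7.56): the 8×9 cube contributes its full rectangle (perimeter 34.00 mm); the cylinder at (-1.5, -2.5) is absent (z outside [8, 11.5]); the cube at (11, 13.5) is not intersected at this z (z outside [2, 7]); Taking the union: only the 8×9 cube is present, so the union is just that shape — boundary = 34.00 mm. So its perimeter = 34.00 mm. Layer 20 is larger (135.00 vs 34.00 mm).

layer 20 (z = 2.4 mm)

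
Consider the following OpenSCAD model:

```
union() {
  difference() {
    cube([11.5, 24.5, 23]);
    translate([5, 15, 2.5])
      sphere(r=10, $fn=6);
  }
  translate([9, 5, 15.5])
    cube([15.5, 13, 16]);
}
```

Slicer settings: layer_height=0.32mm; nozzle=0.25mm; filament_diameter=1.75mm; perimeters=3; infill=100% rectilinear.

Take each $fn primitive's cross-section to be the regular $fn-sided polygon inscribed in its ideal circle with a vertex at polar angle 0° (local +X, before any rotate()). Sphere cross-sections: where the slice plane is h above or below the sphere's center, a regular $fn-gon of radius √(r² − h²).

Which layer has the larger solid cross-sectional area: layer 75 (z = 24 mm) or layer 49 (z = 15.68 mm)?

Layer 75 (z = 24): the cube is not intersected at this z (z outside [0, 23]); the sphere at (5, 15) is absent (|z−center|=21.500 > r=10); After the difference (first − rest): the first operand is absent here, so nothing remains; the cube at (9, 5) is present — its section is the full 15.5×13 rectangle (area 201.50 mm²); Taking the union: only the 15.5×13 cube at (9, 5) is present, so the union is just that shape — area = 201.50 mm². So its area = 201.50 mm². Layer 49 (z = 15.68): the 11.5×24.5 cube contributes its full rectangle (area 281.75 mm²); the sphere at (5, 15) is absent (|z−center|=13.180 > r=10); Taking the first minus the rest: none of the subtracted shapes is present at this height, so the 11.5×24.5 cube is unchanged — area = 281.75 mm²; the 15.5×13 cube at (9, 5) contributes its full rectangle (area 201.50 mm²); Merging all regions: the regions partially overlap — summed areas 483.25 mm² minus the doubly-counted overlap 32.50 mm² gives 450.75 mm² — area = 450.75 mm². So its area = 450.75 mm². Layer 49 is larger (450.75 vs 201.50 mm²).

layer 49 (z = 15.68 mm)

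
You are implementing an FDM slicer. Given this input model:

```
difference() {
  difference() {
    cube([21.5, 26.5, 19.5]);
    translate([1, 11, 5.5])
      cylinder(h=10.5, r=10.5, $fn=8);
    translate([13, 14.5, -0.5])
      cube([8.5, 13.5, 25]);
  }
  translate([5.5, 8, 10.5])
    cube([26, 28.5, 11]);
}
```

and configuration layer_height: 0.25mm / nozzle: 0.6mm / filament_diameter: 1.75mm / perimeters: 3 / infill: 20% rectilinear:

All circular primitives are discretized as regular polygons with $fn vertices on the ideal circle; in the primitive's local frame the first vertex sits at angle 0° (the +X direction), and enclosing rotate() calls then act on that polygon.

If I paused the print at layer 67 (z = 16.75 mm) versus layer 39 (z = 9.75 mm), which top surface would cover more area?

layer 39 (z = 9.75 mm)

Layer 67 (z = 16.75): the cube (footprint 21.5×26.5) is included at this height (area 569.75 mm²); the cylinder at (1, 11) does not reach this height (z outside [5.5, 16]); the 8.5×13.5 cube at (13, 14.5) contributes its full rectangle (area 114.75 mm²); Subtracting the remaining from the first: starting from the 21.5×26.5 cube (569.75 mm²), the 8.5×13.5 cube at (13, 14.5) partially overlaps it — only the 102.00 mm² overlap (of its 114.75 mm²) is removed, clipping the outline — area = 467.75 mm²; the cube at (5.5, 8) is present — its section is the full 26×28.5 rectangle (area 741.00 mm²); After the difference (first − rest): starting from that combined region (467.75 mm²), the 26×28.5 cube at (5.5, 8) partially overlaps it — only the 194.00 mm² overlap (of its 741.00 mm²) is removed, clipping the outline — area = 273.75 mm². So its area = 273.75 mm². Layer 39 (z = 9.75): the cube is present — its section is the full 21.5×26.5 rectangle (area 569.75 mm²); the cylinder at (1, 11): section is a regular 8-gon, circumradius r=10.5 (area = (8/2)·10.500²·sin(360°/8) = 311.83 mm²); the 8.5×13.5 cube at (13, 14.5) contributes its full rectangle (area 114.75 mm²); Taking the first minus the rest: starting from the 21.5×26.5 cube (569.75 mm²), the r=10.5 cylinder at (1, 11) partially overlaps it — only the 176.50 mm² overlap (of its 311.83 mm²) is removed, clipping the outline; the 8.5×13.5 cube at (13, 14.5) partially overlaps it — only the 102.00 mm² overlap (of its 114.75 mm²) is removed, clipping the outline — area = 291.25 mm²; the cube at (5.5, 8) is absent (z outside [10.5, 21.5]); After the difference (first − rest): none of the subtracted shapes is present at this height, so the result so far is unchanged — area = 291.25 mm². So its area = 291.25 mm². Layer 39 is larger (291.25 vs 273.75 mm²).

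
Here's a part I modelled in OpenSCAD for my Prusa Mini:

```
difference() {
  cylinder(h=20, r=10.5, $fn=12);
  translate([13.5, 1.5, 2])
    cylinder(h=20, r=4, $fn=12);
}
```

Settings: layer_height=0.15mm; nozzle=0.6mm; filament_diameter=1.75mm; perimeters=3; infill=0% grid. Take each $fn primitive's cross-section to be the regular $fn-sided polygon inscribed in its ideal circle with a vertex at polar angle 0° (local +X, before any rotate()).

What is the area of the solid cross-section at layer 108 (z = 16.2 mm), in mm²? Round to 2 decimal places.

At z = 16.2 mm: the r=10.5 cylinder gives a regular 12-gon of circumradius 10.5 (constant along its height) (area = (12/2)·10.500²·sin(360°/12) = 330.75 mm²); the cylinder at (13.5, 1.5): section is a regular 12-gon, circumradius r=4 (area = (12/2)·4.000²·sin(360°/12) = 48.00 mm²); After the difference (first − rest): starting from the r=10.5 cylinder (330.75 mm²), the r=4 cylinder at (13.5, 1.5) partially overlaps it — only the 1.51 mm² overlap (of its 48.00 mm²) is removed, clipping the outline — area = 329.24 mm². Overall, the cross-section is a single solid region. Net area = 329.24 mm².

329.24 mm²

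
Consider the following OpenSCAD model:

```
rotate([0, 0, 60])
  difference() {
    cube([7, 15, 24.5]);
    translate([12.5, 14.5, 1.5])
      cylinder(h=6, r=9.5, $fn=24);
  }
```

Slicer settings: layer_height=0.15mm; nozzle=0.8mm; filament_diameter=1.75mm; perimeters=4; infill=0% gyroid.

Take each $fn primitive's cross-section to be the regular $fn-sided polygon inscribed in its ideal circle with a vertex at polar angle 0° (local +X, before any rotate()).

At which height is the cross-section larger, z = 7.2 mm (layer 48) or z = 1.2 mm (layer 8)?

Layer 48 (z = 7.2): the cube is present — its section is the full 7×15 rectangle (area 105.00 mm²); the r=9.5 cylinder at (12.5, 14.5) contributes a regular 24-gon of circumradius 9.5 (area = (24/2)·9.500²·sin(360°/24) = 280.30 mm²); Subtracting the remaining from the first: starting from the 7×15 cube (105.00 mm²), the r=9.5 cylinder at (12.5, 14.5) partially overlaps it — only the 23.21 mm² overlap (of its 280.30 mm²) is removed, clipping the outline — area = 81.79 mm²; (whole slice rotated 60° about Z — lengths, areas and connectivity unchanged). So its area = 81.79 mm². Layer 8 (z = 1.2): the 7×15 cube contributes its full rectangle (area 105.00 mm²); the cylinder at (12.5, 14.5) does not reach this height (z outside [1.5, 7.5]); After the difference (first − rest): none of the subtracted shapes is present at this height, so the 7×15 cube is unchanged — area = 105.00 mm²; (rotated 60° about Z; rotation is an isometry so areas/perimeters/island counts are preserved). So its area = 105.00 mm². Layer 8 is larger (105.00 vs 81.79 mm²).

layer 8 (z = 1.2 mm)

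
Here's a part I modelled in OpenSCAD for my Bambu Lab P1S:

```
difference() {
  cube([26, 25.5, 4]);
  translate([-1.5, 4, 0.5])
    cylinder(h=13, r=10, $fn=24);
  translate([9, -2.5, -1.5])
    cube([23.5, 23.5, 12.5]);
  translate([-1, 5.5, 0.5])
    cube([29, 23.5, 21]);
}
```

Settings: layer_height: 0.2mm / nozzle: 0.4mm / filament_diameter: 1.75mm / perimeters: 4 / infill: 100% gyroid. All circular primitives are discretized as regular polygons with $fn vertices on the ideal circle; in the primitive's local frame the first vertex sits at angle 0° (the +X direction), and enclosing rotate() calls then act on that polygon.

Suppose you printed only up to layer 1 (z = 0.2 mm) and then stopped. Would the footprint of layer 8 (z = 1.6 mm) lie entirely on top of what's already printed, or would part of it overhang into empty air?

Compare the two slices. At z = 0.2: the cube (footprint 26×25.5) is included at this height (area 663.00 mm²); the cylinder at (-1.5, 4) is absent (z outside [0.5, 13.5]); the cube at (9, -2.5) (footprint 23.5×23.5) is included at this height (area 552.25 mm²); the cube at (-1, 5.5) is absent (z outside [0.5, 21.5]); Subtracting the remaining from the first: starting from the 26×25.5 cube (663.00 mm²), the 23.5×23.5 cube at (9, -2.5) partially overlaps it — only the 357.00 mm² overlap (of its 552.25 mm²) is removed, clipping the outline — area = 306.00 mm². At z = 1.6: the cube (footprint 26×25.5) is included at this height (area 663.00 mm²); the r=10 cylinder at (-1.5, 4) contributes a regular 24-gon of circumradius 10 (area = (24/2)·10.000²·sin(360°/24) = 310.58 mm²); the 23.5×23.5 cube at (9, -2.5) contributes its full rectangle (area 552.25 mm²); the cube at (-1, 5.5) is present — its section is the full 29×23.5 rectangle (area 681.50 mm²); After the difference (first − rest): starting from the 26×25.5 cube (663.00 mm²), the r=10 cylinder at (-1.5, 4) partially overlaps it — only the 95.46 mm² overlap (of its 310.58 mm²) is removed, clipping the outline; the 23.5×23.5 cube at (9, -2.5) partially overlaps it — only the 357.00 mm² overlap (of its 552.25 mm²) is removed, clipping the outline; the 29×23.5 cube at (-1, 5.5) partially overlaps it — only the 206.31 mm² overlap (of its 681.50 mm²) is removed, clipping the outline — area = 4.23 mm². Checking containment: the cross-section at z = 1.6 is a subset of the cross-section at z = 0.2.

entirely on top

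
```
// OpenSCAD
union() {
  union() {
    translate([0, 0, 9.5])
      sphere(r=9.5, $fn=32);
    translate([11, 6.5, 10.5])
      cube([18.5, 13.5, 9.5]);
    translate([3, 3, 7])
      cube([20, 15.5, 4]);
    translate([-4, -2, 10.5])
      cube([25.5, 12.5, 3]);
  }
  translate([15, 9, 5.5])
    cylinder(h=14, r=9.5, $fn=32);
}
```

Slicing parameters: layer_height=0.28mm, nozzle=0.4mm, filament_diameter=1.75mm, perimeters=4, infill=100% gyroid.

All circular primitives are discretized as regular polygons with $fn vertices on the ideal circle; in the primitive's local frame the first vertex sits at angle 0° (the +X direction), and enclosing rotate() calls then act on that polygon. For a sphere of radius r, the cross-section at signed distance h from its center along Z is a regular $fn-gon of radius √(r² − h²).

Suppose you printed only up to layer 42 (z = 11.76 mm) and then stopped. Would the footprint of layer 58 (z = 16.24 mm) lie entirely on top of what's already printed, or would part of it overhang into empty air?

entirely on top

Compare the two slices. At z = 11.76: the sphere: section is a regular 32-gon, circumradius = √(r²−h²) = √(9.5²−2.26²) = 9.227 (area = (32/2)·9.227²·sin(360°/32) = 265.77 mm²); the cube at (11, 6.5) is present — its section is the full 18.5×13.5 rectangle (area 249.75 mm²); the cube at (3, 3) does not reach this height (z outside [7, 11]); the cube at (-4, -2) (footprint 25.5×12.5) is included at this height (area 318.75 mm²); Merging all regions: the regions partially overlap — summed areas 834.27 mm² minus the doubly-counted overlap 170.30 mm² gives 663.97 mm² — area = 663.97 mm²; the cylinder at (15, 9): section is a regular 32-gon, circumradius r=9.5 (area = (32/2)·9.500²·sin(360°/32) = 281.71 mm²); Taking the union: the regions partially overlap — summed areas 945.68 mm² minus the doubly-counted overlap 249.16 mm² gives 696.52 mm² — area = 696.52 mm². At z = 16.24: the r=9.5 sphere slices to a regular 32-gon of circumradius 6.695 (√(r²−h²) with h=6.74 from center) (area = (32/2)·6.695²·sin(360°/32) = 139.91 mm²); the 18.5×13.5 cube at (11, 6.5) contributes its full rectangle (area 249.75 mm²); the cube at (3, 3) is absent (z outside [7, 11]); the cube at (-4, -2) is absent (z outside [10.5, 13.5]); Taking the union: the 2 present regions are separate (no shared area or edge), so areas and boundary lengths simply add and each stays a separate island — area = 389.66 mm²; the r=9.5 cylinder at (15, 9) contributes a regular 32-gon of circumradius 9.5 (area = (32/2)·9.500²·sin(360°/32) = 281.71 mm²); Merging all regions: the regions partially overlap — summed areas 671.37 mm² minus the doubly-counted overlap 140.55 mm² gives 530.82 mm² — area = 530.82 mm². Checking containment: the cross-section at z = 16.24 is a subset of the cross-section at z = 11.76.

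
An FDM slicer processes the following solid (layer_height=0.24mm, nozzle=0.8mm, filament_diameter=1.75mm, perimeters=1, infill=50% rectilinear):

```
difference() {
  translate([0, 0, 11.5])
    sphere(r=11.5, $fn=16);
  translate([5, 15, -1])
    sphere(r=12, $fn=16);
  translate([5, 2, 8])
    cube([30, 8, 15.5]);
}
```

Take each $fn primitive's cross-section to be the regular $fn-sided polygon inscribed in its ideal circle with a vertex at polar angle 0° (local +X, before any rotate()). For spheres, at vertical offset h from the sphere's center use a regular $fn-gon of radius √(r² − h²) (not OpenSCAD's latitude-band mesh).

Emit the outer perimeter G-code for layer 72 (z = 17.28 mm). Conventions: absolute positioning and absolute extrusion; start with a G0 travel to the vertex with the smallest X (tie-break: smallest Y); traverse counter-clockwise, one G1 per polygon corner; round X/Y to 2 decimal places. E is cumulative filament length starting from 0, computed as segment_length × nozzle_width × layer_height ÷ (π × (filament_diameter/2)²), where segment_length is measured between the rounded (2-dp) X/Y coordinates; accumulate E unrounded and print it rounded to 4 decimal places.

At z = 17.28 mm: the r=11.5 sphere contributes a regular 16-gon of circumradius √(11.5²−5.78²) = 9.942; the sphere at (5, 15) is not intersected at this z (|z−center|=18.280 > r=12); the 30×8 cube at (5, 2) contributes its full rectangle; Taking the first minus the rest: starting from the r=11.5 sphere, the 30×8 cube at (5, 2) partially overlaps it — only the 19.28 mm² overlap (of its 240.00 mm²) is removed, clipping the outline — 1 connected region. The outline is a single polygon with 17 vertices. Extrusion per mm of travel: 0.8 × 0.24 / (π × 0.875²) = 0.079824. Accumulating E over each segment gives final E = 5.1757.

G0 X-9.94 Y0.00 Z17.28
G1 X-9.19 Y-3.80 E0.3092
G1 X-7.03 Y-7.03 E0.6194
G1 X-3.80 Y-9.19 E0.9295
G1 X0.00 Y-9.94 E1.2387
G1 X3.80 Y-9.19 E1.5479
G1 X7.03 Y-7.03 E1.8581
G1 X9.19 Y-3.80 E2.1682
G1 X9.94 Y0.00 E2.4774
G1 X9.54 Y2.00 E2.6402
G1 X5.00 Y2.00 E3.0026
G1 X5.00 Y8.39 E3.5127
G1 X3.80 Y9.19 E3.6278
G1 X0.00 Y9.94 E3.9370
G1 X-3.80 Y9.19 E4.2462
G1 X-7.03 Y7.03 E4.5564
G1 X-9.19 Y3.80 E4.8665
G1 X-9.94 Y0.00 E5.1757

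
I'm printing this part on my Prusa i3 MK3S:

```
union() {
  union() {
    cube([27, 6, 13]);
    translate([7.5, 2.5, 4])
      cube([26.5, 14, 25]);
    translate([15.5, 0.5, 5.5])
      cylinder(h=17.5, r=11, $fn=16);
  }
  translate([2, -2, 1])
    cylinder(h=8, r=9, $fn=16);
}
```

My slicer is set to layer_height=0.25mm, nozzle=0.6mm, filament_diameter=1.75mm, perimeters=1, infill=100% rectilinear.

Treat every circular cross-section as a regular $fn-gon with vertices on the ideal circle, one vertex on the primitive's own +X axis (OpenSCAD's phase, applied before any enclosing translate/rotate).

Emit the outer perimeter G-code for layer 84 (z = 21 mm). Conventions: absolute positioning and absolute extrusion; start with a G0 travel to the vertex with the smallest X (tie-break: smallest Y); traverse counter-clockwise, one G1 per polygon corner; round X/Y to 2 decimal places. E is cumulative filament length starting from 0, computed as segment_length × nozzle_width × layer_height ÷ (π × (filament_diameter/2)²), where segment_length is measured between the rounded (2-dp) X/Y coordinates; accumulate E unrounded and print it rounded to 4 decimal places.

At z = 21 mm: the cube is absent (z outside [0, 13]); the cube at (7.5, 2.5) is present — its section is the full 26.5×14 rectangle; the r=11 cylinder at (15.5, 0.5) gives a regular 16-gon of circumradius 11 (constant along its height); Merging all regions: the regions partially overlap (shared area 133.25 mm²), so overlapping operands fuse into one piece — 1 connected region; the cylinder at (2, -2) is not intersected at this z (z outside [1, 9]); Taking the union: only that combined region is present, so the union is just that shape — 1 connected region. The outline is a single polygon with 15 vertices. Extrusion per mm of travel: 0.6 × 0.25 / (π × 0.875²) = 0.062363. Accumulating E over each segment gives final E = 6.3305.

G0 X4.50 Y0.50 Z21.00
G1 X5.34 Y-3.71 E0.2677
G1 X7.72 Y-7.28 E0.5353
G1 X11.29 Y-9.66 E0.8029
G1 X15.50 Y-10.50 E1.0706
G1 X19.71 Y-9.66 E1.3383
G1 X23.28 Y-7.28 E1.6059
G1 X25.66 Y-3.71 E1.8735
G1 X26.50 Y0.50 E2.1412
G1 X26.10 Y2.50 E2.2684
G1 X34.00 Y2.50 E2.7610
G1 X34.00 Y16.50 E3.6341
G1 X7.50 Y16.50 E5.2867
G1 X7.50 Y7.95 E5.8199
G1 X5.34 Y4.71 E6.0628
G1 X4.50 Y0.50 E6.3305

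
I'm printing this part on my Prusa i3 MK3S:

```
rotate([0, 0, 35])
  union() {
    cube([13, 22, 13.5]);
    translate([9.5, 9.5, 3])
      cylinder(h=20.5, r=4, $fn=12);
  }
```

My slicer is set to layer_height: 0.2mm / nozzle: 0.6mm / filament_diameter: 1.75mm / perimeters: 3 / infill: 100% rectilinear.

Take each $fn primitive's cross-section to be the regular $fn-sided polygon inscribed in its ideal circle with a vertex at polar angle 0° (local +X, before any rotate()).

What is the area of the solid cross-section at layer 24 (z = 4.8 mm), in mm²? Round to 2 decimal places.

286.93 mm²

At z = 4.8 mm: the cube (footprint 13×22) is included at this height (area 286.00 mm²); the r=4 cylinder at (9.5, 9.5) gives a regular 12-gon of circumradius 4 (constant along its height) (area = (12/2)·4.000²·sin(360°/12) = 48.00 mm²); Merging all regions: the regions partially overlap — summed areas 334.00 mm² minus the doubly-counted overlap 47.07 mm² gives 286.93 mm² — area = 286.93 mm²; (whole slice rotated 35° about Z — lengths, areas and connectivity unchanged). Overall, the cross-section is a single solid region. Net area = 286.93 mm².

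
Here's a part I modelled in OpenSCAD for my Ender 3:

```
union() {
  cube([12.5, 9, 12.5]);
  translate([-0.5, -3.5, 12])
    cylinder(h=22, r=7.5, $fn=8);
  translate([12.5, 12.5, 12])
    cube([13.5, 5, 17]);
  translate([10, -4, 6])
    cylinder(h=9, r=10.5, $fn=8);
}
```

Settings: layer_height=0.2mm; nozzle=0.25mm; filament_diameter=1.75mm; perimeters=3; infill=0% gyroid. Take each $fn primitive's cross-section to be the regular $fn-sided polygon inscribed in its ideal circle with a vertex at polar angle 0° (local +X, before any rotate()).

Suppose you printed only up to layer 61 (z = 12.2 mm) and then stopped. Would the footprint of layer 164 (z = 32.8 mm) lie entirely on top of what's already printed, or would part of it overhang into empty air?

entirely on top

Compare the two slices. At z = 12.2: the 12.5×9 cube contributes its full rectangle (area 112.50 mm²); the r=7.5 cylinder at (-0.5, -3.5) contributes a regular 8-gon of circumradius 7.5 (area = (8/2)·7.500²·sin(360°/8) = 159.10 mm²); the 13.5×5 cube at (12.5, 12.5) contributes its full rectangle (area 67.50 mm²); the r=10.5 cylinder at (10, -4) gives a regular 8-gon of circumradius 10.5 (constant along its height) (area = (8/2)·10.500²·sin(360°/8) = 311.83 mm²); Combining (union): the regions partially overlap — summed areas 650.93 mm² minus the doubly-counted overlap 119.85 mm² gives 531.08 mm² — area = 531.08 mm². At z = 32.8: the cube is absent (z outside [0, 12.5]); the r=7.5 cylinder at (-0.5, -3.5) gives a regular 8-gon of circumradius 7.5 (constant along its height) (area = (8/2)·7.500²·sin(360°/8) = 159.10 mm²); the cube at (12.5, 12.5) is absent (z outside [12, 29]); the cylinder at (10, -4) is absent (z outside [6, 15]); Merging all regions: only the r=7.5 cylinder at (-0.5, -3.5) is present, so the union is just that shape — area = 159.10 mm². Checking containment: the cross-section at z = 32.8 is a subset of the cross-section at z = 12.2.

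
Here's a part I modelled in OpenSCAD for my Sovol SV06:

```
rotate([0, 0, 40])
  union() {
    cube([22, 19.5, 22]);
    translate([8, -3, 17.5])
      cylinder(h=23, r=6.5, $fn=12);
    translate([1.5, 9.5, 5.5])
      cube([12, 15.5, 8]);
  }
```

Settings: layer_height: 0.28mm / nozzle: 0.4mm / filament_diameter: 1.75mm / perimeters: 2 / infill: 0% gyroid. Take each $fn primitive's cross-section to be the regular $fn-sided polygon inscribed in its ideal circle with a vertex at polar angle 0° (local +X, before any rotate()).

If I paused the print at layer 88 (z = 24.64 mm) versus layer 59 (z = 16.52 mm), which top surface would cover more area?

layer 59 (z = 16.52 mm)

Layer 88 (z = 24.64): the cube is not intersected at this z (z outside [0, 22]); the r=6.5 cylinder at (8, -3) contributes a regular 12-gon of circumradius 6.5 (area = (12/2)·6.500²·sin(360°/12) = 126.75 mm²); the cube at (1.5, 9.5) is absent (z outside [5.5, 13.5]); Merging all regions: only the r=6.5 cylinder at (8, -3) is present, so the union is just that shape — area = 126.75 mm²; (rotated 40° about Z; rotation is an isometry so areas/perimeters/island counts are preserved). So its area = 126.75 mm². Layer 59 (z = 16.52): the 22×19.5 cube contributes its full rectangle (area 429.00 mm²); the cylinder at (8, -3) does not reach this height (z outside [17.5, 40.5]); the cube at (1.5, 9.5) is not intersected at this z (z outside [5.5, 13.5]); Taking the union: only the 22×19.5 cube is present, so the union is just that shape — area = 429.00 mm²; (rotated 40° about Z; rotation is an isometry so areas/perimeters/island counts are preserved). So its area = 429.00 mm². Layer 59 is larger (429.00 vs 126.75 mm²).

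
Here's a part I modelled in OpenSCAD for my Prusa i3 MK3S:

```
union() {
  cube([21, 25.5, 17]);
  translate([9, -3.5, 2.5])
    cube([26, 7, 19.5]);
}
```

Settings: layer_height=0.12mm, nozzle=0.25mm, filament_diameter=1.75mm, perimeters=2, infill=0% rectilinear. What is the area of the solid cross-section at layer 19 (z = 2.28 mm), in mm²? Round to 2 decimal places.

At z = 2.28 mm: the cube (footprint 21×25.5) is included at this height (area 535.50 mm²); the cube at (9, -3.5) does not reach this height (z outside [2.5, 22]); Merging all regions: only the 21×25.5 cube is present, so the union is just that shape — area = 535.50 mm². Overall, the cross-section is a single solid region. Net area = 535.50 mm².

535.50 mm²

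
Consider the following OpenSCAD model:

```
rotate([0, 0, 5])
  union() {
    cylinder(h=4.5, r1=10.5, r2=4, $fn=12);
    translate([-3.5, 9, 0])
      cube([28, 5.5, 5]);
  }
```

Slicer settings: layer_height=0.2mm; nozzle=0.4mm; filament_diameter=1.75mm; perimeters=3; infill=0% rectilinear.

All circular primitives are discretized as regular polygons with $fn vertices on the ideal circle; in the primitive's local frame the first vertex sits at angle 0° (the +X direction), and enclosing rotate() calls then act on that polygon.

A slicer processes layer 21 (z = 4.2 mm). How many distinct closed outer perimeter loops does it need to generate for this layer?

2

At z = 4.2 mm: the cone: at t=0.933 of its height the radius interpolates to r₁+(r₂−r₁)t = 4.433, giving a regular 12-gon of that circumradius; the cube at (-3.5, 9) is present — its section is the full 28×5.5 rectangle; Taking the union: the 2 present regions are separate (no shared area or edge), so areas and boundary lengths simply add and each stays a separate island — 2 connected regions; (rotated 5° about Z; rotation is an isometry so areas/perimeters/island counts are preserved). The result has 2 disconnected regions.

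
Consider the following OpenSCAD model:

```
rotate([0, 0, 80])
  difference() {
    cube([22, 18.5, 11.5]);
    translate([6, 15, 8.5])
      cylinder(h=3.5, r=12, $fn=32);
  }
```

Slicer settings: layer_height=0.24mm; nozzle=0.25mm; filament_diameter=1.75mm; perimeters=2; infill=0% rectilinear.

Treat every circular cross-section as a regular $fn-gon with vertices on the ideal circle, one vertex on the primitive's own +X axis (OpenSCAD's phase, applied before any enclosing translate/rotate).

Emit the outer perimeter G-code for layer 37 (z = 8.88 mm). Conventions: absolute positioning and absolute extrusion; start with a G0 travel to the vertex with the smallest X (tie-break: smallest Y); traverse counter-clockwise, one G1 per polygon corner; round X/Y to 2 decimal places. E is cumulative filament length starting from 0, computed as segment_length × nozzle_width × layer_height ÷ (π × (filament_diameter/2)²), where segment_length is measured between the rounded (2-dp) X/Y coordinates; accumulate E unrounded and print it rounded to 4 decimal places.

G0 X-15.19 Y20.37 Z8.88
G1 X-13.99 Y20.51 E0.0301
G1 X-11.65 Y20.33 E0.0887
G1 X-9.38 Y19.70 E0.1474
G1 X-7.28 Y18.63 E0.2062
G1 X-5.43 Y17.18 E0.2649
G1 X-3.90 Y15.40 E0.3234
G1 X-2.75 Y13.35 E0.3821
G1 X-2.01 Y11.11 E0.4409
G1 X-1.73 Y8.78 E0.4994
G1 X-1.91 Y6.43 E0.5582
G1 X-2.55 Y4.16 E0.6171
G1 X-3.61 Y2.07 E0.6755
G1 X-4.60 Y0.81 E0.7155
G1 X0.00 Y0.00 E0.8320
G1 X3.82 Y21.67 E1.3809
G1 X-14.40 Y24.88 E1.8424
G1 X-15.19 Y20.37 E1.9566

At z = 8.88 mm: the 22×18.5 cube contributes its full rectangle; the r=12 cylinder at (6, 15) contributes a regular 32-gon of circumradius 12; Taking the first minus the rest: starting from the 22×18.5 cube, the r=12 cylinder at (6, 15) partially overlaps it — only the 243.26 mm² overlap (of its 449.49 mm²) is removed, clipping the outline — 1 connected region; (rotated 80° about Z; rotation is an isometry so areas/perimeters/island counts are preserved). The outline is a single polygon with 17 vertices. Extrusion per mm of travel: 0.25 × 0.24 / (π × 0.875²) = 0.024945. Accumulating E over each segment gives final E = 1.9566.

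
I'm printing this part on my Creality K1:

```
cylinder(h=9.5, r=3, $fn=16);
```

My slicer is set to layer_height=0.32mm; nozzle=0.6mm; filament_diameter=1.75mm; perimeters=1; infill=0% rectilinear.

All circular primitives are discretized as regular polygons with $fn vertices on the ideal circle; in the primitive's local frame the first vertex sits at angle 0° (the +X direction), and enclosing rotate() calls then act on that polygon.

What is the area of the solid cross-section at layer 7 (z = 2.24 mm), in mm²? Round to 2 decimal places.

At z = 2.24 mm: the cylinder: section is a regular 16-gon, circumradius r=3 (area = (16/2)·3.000²·sin(360°/16) = 27.55 mm²). Overall, the cross-section is a single solid region. Net area = 27.55 mm².

27.55 mm²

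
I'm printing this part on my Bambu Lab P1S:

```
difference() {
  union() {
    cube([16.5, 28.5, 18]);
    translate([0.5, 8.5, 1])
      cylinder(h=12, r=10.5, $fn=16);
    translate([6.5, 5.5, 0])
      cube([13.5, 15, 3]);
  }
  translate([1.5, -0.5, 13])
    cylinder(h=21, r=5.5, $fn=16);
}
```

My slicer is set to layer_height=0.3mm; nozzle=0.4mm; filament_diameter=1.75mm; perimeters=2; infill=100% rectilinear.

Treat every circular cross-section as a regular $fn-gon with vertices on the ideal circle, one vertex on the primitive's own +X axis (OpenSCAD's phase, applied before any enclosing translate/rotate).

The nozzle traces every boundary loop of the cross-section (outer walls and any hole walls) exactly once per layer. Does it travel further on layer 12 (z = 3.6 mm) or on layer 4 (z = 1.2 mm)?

Layer 12 (z = 3.6): the 16.5×28.5 cube contributes its full rectangle (perimeter 90.00 mm); the r=10.5 cylinder at (0.5, 8.5) contributes a regular 16-gon of circumradius 10.5 (perimeter = 2·16·10.500·sin(180°/16) = 65.55 mm); the cube at (6.5, 5.5) does not reach this height (z outside [0, 3]); Combining (union): the regions partially overlap (shared area 170.73 mm²), so the edge portions inside another operand are dropped and the merged outline is re-measured after clipping — boundary = 103.31 mm; the cylinder at (1.5, -0.5) does not reach this height (z outside [13, 34]); After the difference (first − rest): none of the subtracted shapes is present at this height, so that combined region is unchanged — boundary = 103.31 mm. So its perimeter = 103.31 mm. Layer 4 (z = 1.2): the cube is present — its section is the full 16.5×28.5 rectangle (perimeter 90.00 mm); the cylinder at (0.5, 8.5): section is a regular 16-gon, circumradius r=10.5 (perimeter = 2·16·10.500·sin(180°/16) = 65.55 mm); the cube at (6.5, 5.5) is present — its section is the full 13.5×15 rectangle (perimeter 57.00 mm); Combining (union): the regions partially overlap (shared area 320.73 mm²), so the edge portions inside another operand are dropped and the merged outline is re-measured after clipping — boundary = 110.31 mm; the cylinder at (1.5, -0.5) is not intersected at this z (z outside [13, 34]); Subtracting the remaining from the first: none of the subtracted shapes is present at this height, so the result so far is unchanged — boundary = 110.31 mm. So its perimeter = 110.31 mm. Layer 4 is larger (110.31 vs 103.31 mm).

layer 4 (z = 1.2 mm)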